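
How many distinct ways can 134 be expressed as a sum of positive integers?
8149040695

p(n) counts ways to write n as a sum of positive integers (order ignored).
Euler's pentagonal recurrence: p(k) = p(k-1) + p(k-2) - p(k-5) - p(k-7) + p(k-12) + p(k-15) - ... (offsets j(3j∓1)/2, signs ++--, p(0)=1, p(<0)=0).
DP table for k = 0..133: p(0)=1, p(1)=1, p(2)=2, p(3)=3, p(4)=5, p(5)=7, p(6)=11, p(7)=15, p(8)=22, p(9)=30, p(10)=42, p(11)=56, p(12)=77, p(13)=101, p(14)=135, p(15)=176, p(16)=231, p(17)=297, p(18)=385, p(19)=490, p(20)=627, p(21)=792, p(22)=1002, p(23)=1255, p(24)=1575, p(25)=1958, p(26)=2436, p(27)=3010, p(28)=3718, p(29)=4565, p(30)=5604, p(31)=6842, p(32)=8349, p(33)=10143, p(34)=12310, p(35)=14883, p(36)=17977, p(37)=21637, p(38)=26015, p(39)=31185, p(40)=37338, p(41)=44583, p(42)=53174, p(43)=63261, p(44)=75175, p(45)=89134, p(46)=105558, p(47)=124754, p(48)=147273, p(49)=173525, p(50)=204226, p(51)=239943, p(52)=281589, p(53)=329931, p(54)=386155, p(55)=451276, p(56)=526823, p(57)=614154, p(58)=715220, p(59)=831820, p(60)=966467, p(61)=1121505, p(62)=1300156, p(63)=1505499, p(64)=1741630, p(65)=2012558, p(66)=2323520, p(67)=2679689, p(68)=3087735, p(69)=3554345, p(70)=4087968, p(71)=4697205, p(72)=5392783, p(73)=6185689, p(74)=7089500, p(75)=8118264, p(76)=9289091, p(77)=10619863, p(78)=12132164, p(79)=13848650, p(80)=15796476, p(81)=18004327, p(82)=20506255, p(83)=23338469, p(84)=26543660, p(85)=30167357, p(86)=34262962, p(87)=38887673, p(88)=44108109, p(89)=49995925, p(90)=56634173, p(91)=64112359, p(92)=72533807, p(93)=82010177, p(94)=92669720, p(95)=104651419, p(96)=118114304, p(97)=133230930, p(98)=150198136, p(99)=169229875, p(100)=190569292, p(101)=214481126, p(102)=241265379, p(103)=271248950, p(104)=304801365, p(105)=342325709, p(106)=384276336, p(107)=431149389, p(108)=483502844, p(109)=541946240, p(110)=607163746, p(111)=679903203, p(112)=761002156, p(113)=851376628, p(114)=952050665, p(115)=1064144451, p(116)=1188908248, p(117)=1327710076, p(118)=1482074143, p(119)=1653668665, p(120)=1844349560, p(121)=2056148051, p(122)=2291320912, p(123)=2552338241, p(124)=2841940500, p(125)=3163127352, p(126)=3519222692, p(127)=3913864295, p(128)=4351078600, p(129)=4835271870, p(130)=5371315400, p(131)=5964539504, p(132)=6620830889, p(133)=7346629512.
Final step: p(134) = p(133) + p(132) - p(129) - p(127) + p(122) + p(119) - p(112) - p(108) + p(99) + p(94) - p(83) - p(77) + p(64) + p(57) - p(42) - p(34) + p(17) + p(8)
= 7346629512 + 6620830889 - 4835271870 - 3913864295 + 2291320912 + 1653668665 - 761002156 - 483502844 + 169229875 + 92669720 - 23338469 - 10619863 + 1741630 + 614154 - 53174 - 12310 + 297 + 22
= 8149040695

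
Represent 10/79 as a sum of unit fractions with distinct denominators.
1/8 + 1/632

Greedy algorithm:
10/79: ceiling(79/10) = 8, use 1/8
1/632: ceiling(632/1) = 632, use 1/632
Result: 10/79 = 1/8 + 1/632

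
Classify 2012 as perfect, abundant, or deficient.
deficient

Proper divisors of 2012: sum = 1 + 2 + 4 + 503 + 1006 = 1516
Since 1516 < 2012, 2012 is deficient.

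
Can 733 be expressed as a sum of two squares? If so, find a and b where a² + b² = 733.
2² + 27² (a=2, b=27)

Factorization: 733 = 733
By Fermat: n is sum of two squares iff every prime p ≡ 3 (mod 4) appears to even power.
All primes ≡ 3 (mod 4) appear to even power.
Search a = 0, 1, 2, … for 733 - a² a perfect square: first hit at a = 2: 733 - 4 = 729 = 27².
733 = 2² + 27² = 4 + 729 ✓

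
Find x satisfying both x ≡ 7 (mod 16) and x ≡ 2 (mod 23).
71

Using Chinese Remainder Theorem:
M = 16 × 23 = 368
M1 = 23, M2 = 16
y1 = 23^(-1) mod 16 = 7
y2 = 16^(-1) mod 23 = 13
x = (7×23×7 + 2×16×13) mod 368 = 71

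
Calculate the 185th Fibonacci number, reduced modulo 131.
68

Matrix identity: Q^n = [[F_(n+1), F_n], [F_n, F_(n-1)]] with Q = [[1,1],[1,0]].
n = 185 = 10111001₂. Square-and-multiply, entries mod 131:
Q^1 = [[1,1],[1,0]]
Q^2 = (Q^1)² = [[2,1],[1,1]]
Q^5 = (Q^2)²·Q = [[8,5],[5,3]]
Q^11 = (Q^5)²·Q = [[13,89],[89,55]]
Q^23 = (Q^11)²·Q = [[125,99],[99,26]]
Q^46 = (Q^23)² = [[12,15],[15,128]]
Q^92 = (Q^46)² = [[107,4],[4,103]]
Q^185 = (Q^92)²·Q = [[122,68],[68,54]]
F_185 mod 131 = Q^185[0][1] = 68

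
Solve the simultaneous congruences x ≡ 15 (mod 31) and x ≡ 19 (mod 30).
139

Using Chinese Remainder Theorem:
M = 31 × 30 = 930
M1 = 30, M2 = 31
y1 = 30^(-1) mod 31 = 30
y2 = 31^(-1) mod 30 = 1
x = (15×30×30 + 19×31×1) mod 930 = 139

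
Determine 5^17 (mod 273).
122

Repeated squaring. Binary of 17 = 10001.
5^1 ≡ 5 (mod 273); 5^2 ≡ 25 (mod 273); 5^4 ≡ 79 (mod 273); 5^8 ≡ 235 (mod 273); 5^16 ≡ 79 (mod 273)
5^17 = 5^1 × 5^16 ≡ 122 (mod 273)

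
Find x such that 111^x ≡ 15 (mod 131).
16

Baby-step giant-step with step n = ⌈√131⌉ = 12.
Baby steps 111^j mod 131 (j:value) for j=0..11: 0:1, 1:111, 2:7, 3:122, 4:49, 5:68, 6:81, 7:83, 8:43, 9:57, 10:39, 11:6.
Giant-step multiplier: 111^(-12) ≡ 111^(130-12) = 111^118 ≡ 12 (mod 131).
Giant steps γ_i = 15·12^i mod 131: γ_0=15, γ_1=49 (in table at j=4).
x = i·n + j = 1·12 + 4 = 16.
Check: 111^16 ≡ 15 (mod 131).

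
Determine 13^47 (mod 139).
136

Repeated squaring. Binary of 47 = 101111.
13^1 ≡ 13 (mod 139); 13^2 ≡ 30 (mod 139); 13^4 ≡ 66 (mod 139); 13^8 ≡ 47 (mod 139); 13^16 ≡ 124 (mod 139); 13^32 ≡ 86 (mod 139)
13^47 = 13^1 × 13^2 × 13^4 × 13^8 × 13^32 ≡ 136 (mod 139)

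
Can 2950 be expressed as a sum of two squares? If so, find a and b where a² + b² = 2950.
Not possible

Factorization: 2950 = 2 × 5^2 × 59
By Fermat: n is sum of two squares iff every prime p ≡ 3 (mod 4) appears to even power.
Prime(s) ≡ 3 (mod 4) with odd exponent: [(59, 1)]
Therefore 2950 cannot be expressed as a² + b².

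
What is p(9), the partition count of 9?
30

p(n) counts ways to write n as a sum of positive integers (order ignored).
Examples: 9; 8 + 1; 7 + 2; 7 + 1 + 1; 6 + 3; ... (30 total)
p(9) = 30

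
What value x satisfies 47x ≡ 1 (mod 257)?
175

gcd(47, 257) = 1, so the inverse exists.
Extended Euclidean algorithm on (257, 47):
257 = 5 × 47 + 22  ⟹  22 = (1)·257 + (-5)·47
47 = 2 × 22 + 3  ⟹  3 = (-2)·257 + (11)·47
22 = 7 × 3 + 1  ⟹  1 = (15)·257 + (-82)·47
So (-82)·47 ≡ 1 (mod 257), i.e. 47^(-1) ≡ -82 ≡ 175 (mod 257).
Check: 47 × 175 = 8225 ≡ 1 (mod 257)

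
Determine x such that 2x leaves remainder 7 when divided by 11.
x ≡ 9 (mod 11)

gcd(2, 11) = 1, which divides 7, so solutions exist.
Find 2^(-1) mod 11 by the extended Euclidean algorithm:
11 = 5 × 2 + 1  ⟹  1 = (1)·11 + (-5)·2
So (-5)·2 ≡ 1 (mod 11), i.e. 2^(-1) ≡ -5 ≡ 6 (mod 11).
x ≡ 6 × 7 = 42 ≡ 9 (mod 11).
Check: 2 × 9 = 18 ≡ 7 (mod 11).
Unique solution: x ≡ 9 (mod 11)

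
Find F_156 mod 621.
144

Matrix identity: Q^n = [[F_(n+1), F_n], [F_n, F_(n-1)]] with Q = [[1,1],[1,0]].
n = 156 = 10011100₂. Square-and-multiply, entries mod 621:
Q^1 = [[1,1],[1,0]]
Q^2 = (Q^1)² = [[2,1],[1,1]]
Q^4 = (Q^2)² = [[5,3],[3,2]]
Q^9 = (Q^4)²·Q = [[55,34],[34,21]]
Q^19 = (Q^9)²·Q = [[555,455],[455,100]]
Q^39 = (Q^19)²·Q = [[186,241],[241,566]]
Q^78 = (Q^39)² = [[148,521],[521,248]]
Q^156 = (Q^78)² = [[233,144],[144,89]]
F_156 mod 621 = Q^156[0][1] = 144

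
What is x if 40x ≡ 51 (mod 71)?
x ≡ 35 (mod 71)

gcd(40, 71) = 1, which divides 51, so solutions exist.
Find 40^(-1) mod 71 by the extended Euclidean algorithm:
71 = 1 × 40 + 31  ⟹  31 = (1)·71 + (-1)·40
40 = 1 × 31 + 9  ⟹  9 = (-1)·71 + (2)·40
31 = 3 × 9 + 4  ⟹  4 = (4)·71 + (-7)·40
9 = 2 × 4 + 1  ⟹  1 = (-9)·71 + (16)·40
So (16)·40 ≡ 1 (mod 71), i.e. 40^(-1) ≡ 16 (mod 71).
x ≡ 16 × 51 = 816 ≡ 35 (mod 71).
Check: 40 × 35 = 1400 ≡ 51 (mod 71).
Unique solution: x ≡ 35 (mod 71)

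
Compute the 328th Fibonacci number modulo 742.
427

Matrix identity: Q^n = [[F_(n+1), F_n], [F_n, F_(n-1)]] with Q = [[1,1],[1,0]].
n = 328 = 101001000₂. Square-and-multiply, entries mod 742:
Q^1 = [[1,1],[1,0]]
Q^2 = (Q^1)² = [[2,1],[1,1]]
Q^5 = (Q^2)²·Q = [[8,5],[5,3]]
Q^10 = (Q^5)² = [[89,55],[55,34]]
Q^20 = (Q^10)² = [[558,87],[87,471]]
Q^41 = (Q^20)²·Q = [[356,615],[615,483]]
Q^82 = (Q^41)² = [[401,295],[295,106]]
Q^164 = (Q^82)² = [[740,423],[423,317]]
Q^328 = (Q^164)² = [[111,427],[427,426]]
F_328 mod 742 = Q^328[0][1] = 427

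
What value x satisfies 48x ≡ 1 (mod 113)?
73

gcd(48, 113) = 1, so the inverse exists.
Extended Euclidean algorithm on (113, 48):
113 = 2 × 48 + 17  ⟹  17 = (1)·113 + (-2)·48
48 = 2 × 17 + 14  ⟹  14 = (-2)·113 + (5)·48
17 = 1 × 14 + 3  ⟹  3 = (3)·113 + (-7)·48
14 = 4 × 3 + 2  ⟹  2 = (-14)·113 + (33)·48
3 = 1 × 2 + 1  ⟹  1 = (17)·113 + (-40)·48
So (-40)·48 ≡ 1 (mod 113), i.e. 48^(-1) ≡ -40 ≡ 73 (mod 113).
Check: 48 × 73 = 3504 ≡ 1 (mod 113)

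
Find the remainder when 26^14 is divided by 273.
130

Repeated squaring. Binary of 14 = 1110.
26^1 ≡ 26 (mod 273); 26^2 ≡ 130 (mod 273); 26^4 ≡ 247 (mod 273); 26^8 ≡ 130 (mod 273)
26^14 = 26^2 × 26^4 × 26^8 ≡ 130 (mod 273)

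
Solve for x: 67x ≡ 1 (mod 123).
112

gcd(67, 123) = 1, so the inverse exists.
Extended Euclidean algorithm on (123, 67):
123 = 1 × 67 + 56  ⟹  56 = (1)·123 + (-1)·67
67 = 1 × 56 + 11  ⟹  11 = (-1)·123 + (2)·67
56 = 5 × 11 + 1  ⟹  1 = (6)·123 + (-11)·67
So (-11)·67 ≡ 1 (mod 123), i.e. 67^(-1) ≡ -11 ≡ 112 (mod 123).
Check: 67 × 112 = 7504 ≡ 1 (mod 123)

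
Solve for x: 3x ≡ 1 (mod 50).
17

gcd(3, 50) = 1, so the inverse exists.
Extended Euclidean algorithm on (50, 3):
50 = 16 × 3 + 2  ⟹  2 = (1)·50 + (-16)·3
3 = 1 × 2 + 1  ⟹  1 = (-1)·50 + (17)·3
So (17)·3 ≡ 1 (mod 50), i.e. 3^(-1) ≡ 17 (mod 50).
Check: 3 × 17 = 51 ≡ 1 (mod 50)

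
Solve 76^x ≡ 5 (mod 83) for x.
29

Baby-step giant-step with step n = ⌈√83⌉ = 10.
Baby steps 76^j mod 83 (j:value) for j=0..9: 0:1, 1:76, 2:49, 3:72, 4:77, 5:42, 6:38, 7:66, 8:36, 9:80.
Giant-step multiplier: 76^(-10) ≡ 76^(82-10) = 76^72 ≡ 4 (mod 83).
Giant steps γ_i = 5·4^i mod 83: γ_0=5, γ_1=20, γ_2=80 (in table at j=9).
x = i·n + j = 2·10 + 9 = 29.
Check: 76^29 ≡ 5 (mod 83).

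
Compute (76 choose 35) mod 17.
14

Using Lucas' theorem:
Write n=76 and k=35 in base 17:
n in base 17: [4, 8]
k in base 17: [2, 1]
C(76,35) mod 17 = ∏ C(n_i, k_i) mod 17
Digit binomials (mod 17): C(4,2) = 6; C(8,1) = 8
Product: 6 × 8 = 48 ≡ 14 (mod 17)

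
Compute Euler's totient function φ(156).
48

156 = 2^2 × 3 × 13
φ(n) = n × ∏(1 - 1/p) for each prime p dividing n
φ(156) = 156 × (1 - 1/2) × (1 - 1/3) × (1 - 1/13) = 48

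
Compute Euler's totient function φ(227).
226

227 = 227
φ(n) = n × ∏(1 - 1/p) for each prime p dividing n
φ(227) = 227 × (1 - 1/227) = 226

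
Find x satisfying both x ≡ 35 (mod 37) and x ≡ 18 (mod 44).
590

Using Chinese Remainder Theorem:
M = 37 × 44 = 1628
M1 = 44, M2 = 37
y1 = 44^(-1) mod 37 = 16
y2 = 37^(-1) mod 44 = 25
x = (35×44×16 + 18×37×25) mod 1628 = 590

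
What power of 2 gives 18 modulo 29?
11

Baby-step giant-step with step n = ⌈√29⌉ = 6.
Baby steps 2^j mod 29 (j:value) for j=0..5: 0:1, 1:2, 2:4, 3:8, 4:16, 5:3.
Giant-step multiplier: 2^(-6) ≡ 2^(28-6) = 2^22 ≡ 5 (mod 29).
Giant steps γ_i = 18·5^i mod 29: γ_0=18, γ_1=3 (in table at j=5).
x = i·n + j = 1·6 + 5 = 11.
Check: 2^11 ≡ 18 (mod 29).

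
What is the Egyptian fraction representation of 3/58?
1/20 + 1/580

Greedy algorithm:
3/58: ceiling(58/3) = 20, use 1/20
1/580: ceiling(580/1) = 580, use 1/580
Result: 3/58 = 1/20 + 1/580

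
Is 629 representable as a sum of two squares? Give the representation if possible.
2² + 25² (a=2, b=25)

Factorization: 629 = 17 × 37
By Fermat: n is sum of two squares iff every prime p ≡ 3 (mod 4) appears to even power.
All primes ≡ 3 (mod 4) appear to even power.
Search a = 0, 1, 2, … for 629 - a² a perfect square: first hit at a = 2: 629 - 4 = 625 = 25².
629 = 2² + 25² = 4 + 625 ✓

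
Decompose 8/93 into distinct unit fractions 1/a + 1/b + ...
1/12 + 1/372

Greedy algorithm:
8/93: ceiling(93/8) = 12, use 1/12
1/372: ceiling(372/1) = 372, use 1/372
Result: 8/93 = 1/12 + 1/372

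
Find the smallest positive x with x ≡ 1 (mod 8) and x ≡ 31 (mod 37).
105

Using Chinese Remainder Theorem:
M = 8 × 37 = 296
M1 = 37, M2 = 8
y1 = 37^(-1) mod 8 = 5
y2 = 8^(-1) mod 37 = 14
x = (1×37×5 + 31×8×14) mod 296 = 105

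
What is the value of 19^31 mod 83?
18

Repeated squaring. Binary of 31 = 11111.
19^1 ≡ 19 (mod 83); 19^2 ≡ 29 (mod 83); 19^4 ≡ 11 (mod 83); 19^8 ≡ 38 (mod 83); 19^16 ≡ 33 (mod 83)
19^31 = 19^1 × 19^2 × 19^4 × 19^8 × 19^16 ≡ 18 (mod 83)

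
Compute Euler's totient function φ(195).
96

195 = 3 × 5 × 13
φ(n) = n × ∏(1 - 1/p) for each prime p dividing n
φ(195) = 195 × (1 - 1/3) × (1 - 1/5) × (1 - 1/13) = 96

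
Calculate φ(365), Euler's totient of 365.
288

365 = 5 × 73
φ(n) = n × ∏(1 - 1/p) for each prime p dividing n
φ(365) = 365 × (1 - 1/5) × (1 - 1/73) = 288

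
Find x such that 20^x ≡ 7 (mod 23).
17

Baby-step giant-step with step n = ⌈√23⌉ = 5.
Baby steps 20^j mod 23 (j:value) for j=0..4: 0:1, 1:20, 2:9, 3:19, 4:12.
Giant-step multiplier: 20^(-5) ≡ 20^(22-5) = 20^17 ≡ 7 (mod 23).
Giant steps γ_i = 7·7^i mod 23: γ_0=7, γ_1=3, γ_2=21, γ_3=9 (in table at j=2).
x = i·n + j = 3·5 + 2 = 17.
Check: 20^17 ≡ 7 (mod 23).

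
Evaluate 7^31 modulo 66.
7

Repeated squaring. Binary of 31 = 11111.
7^1 ≡ 7 (mod 66); 7^2 ≡ 49 (mod 66); 7^4 ≡ 25 (mod 66); 7^8 ≡ 31 (mod 66); 7^16 ≡ 37 (mod 66)
7^31 = 7^1 × 7^2 × 7^4 × 7^8 × 7^16 ≡ 7 (mod 66)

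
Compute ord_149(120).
74

149 is prime, so ord(120) divides φ(149) = 148.
Divisors of 148: 1, 2, 4, 37, 74, 148.
Repeated squaring: 120^1 ≡ 120, 120^2 ≡ 96, 120^4 ≡ 127, 120^8 ≡ 37, 120^16 ≡ 28, 120^32 ≡ 39, 120^64 ≡ 31, 120^128 ≡ 67 (mod 149).
Test 120^d mod 149 for each divisor d in increasing order:
120^1 ≡ 120
120^2 ≡ 96
120^4 ≡ 127
120^37 = 120^32·120^4·120^1 ≡ 148
120^74 = 120^64·120^8·120^2 ≡ 1  ← first divisor giving 1
The order is 74.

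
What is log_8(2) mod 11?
7

Baby-step giant-step with step n = ⌈√11⌉ = 4.
Baby steps 8^j mod 11 (j:value) for j=0..3: 0:1, 1:8, 2:9, 3:6.
Giant-step multiplier: 8^(-4) ≡ 8^(10-4) = 8^6 ≡ 3 (mod 11).
Giant steps γ_i = 2·3^i mod 11: γ_0=2, γ_1=6 (in table at j=3).
x = i·n + j = 1·4 + 3 = 7.
Check: 8^7 ≡ 2 (mod 11).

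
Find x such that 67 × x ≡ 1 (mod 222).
169

gcd(67, 222) = 1, so the inverse exists.
Extended Euclidean algorithm on (222, 67):
222 = 3 × 67 + 21  ⟹  21 = (1)·222 + (-3)·67
67 = 3 × 21 + 4  ⟹  4 = (-3)·222 + (10)·67
21 = 5 × 4 + 1  ⟹  1 = (16)·222 + (-53)·67
So (-53)·67 ≡ 1 (mod 222), i.e. 67^(-1) ≡ -53 ≡ 169 (mod 222).
Check: 67 × 169 = 11323 ≡ 1 (mod 222)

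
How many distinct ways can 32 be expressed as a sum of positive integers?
8349

p(n) counts ways to write n as a sum of positive integers (order ignored).
Euler's pentagonal recurrence: p(k) = p(k-1) + p(k-2) - p(k-5) - p(k-7) + p(k-12) + p(k-15) - ... (offsets j(3j∓1)/2, signs ++--, p(0)=1, p(<0)=0).
DP table for k = 0..31: p(0)=1, p(1)=1, p(2)=2, p(3)=3, p(4)=5, p(5)=7, p(6)=11, p(7)=15, p(8)=22, p(9)=30, p(10)=42, p(11)=56, p(12)=77, p(13)=101, p(14)=135, p(15)=176, p(16)=231, p(17)=297, p(18)=385, p(19)=490, p(20)=627, p(21)=792, p(22)=1002, p(23)=1255, p(24)=1575, p(25)=1958, p(26)=2436, p(27)=3010, p(28)=3718, p(29)=4565, p(30)=5604, p(31)=6842.
Final step: p(32) = p(31) + p(30) - p(27) - p(25) + p(20) + p(17) - p(10) - p(6)
= 6842 + 5604 - 3010 - 1958 + 627 + 297 - 42 - 11
= 8349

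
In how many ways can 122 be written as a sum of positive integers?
2291320912

p(n) counts ways to write n as a sum of positive integers (order ignored).
Euler's pentagonal recurrence: p(k) = p(k-1) + p(k-2) - p(k-5) - p(k-7) + p(k-12) + p(k-15) - ... (offsets j(3j∓1)/2, signs ++--, p(0)=1, p(<0)=0).
DP table for k = 0..121: p(0)=1, p(1)=1, p(2)=2, p(3)=3, p(4)=5, p(5)=7, p(6)=11, p(7)=15, p(8)=22, p(9)=30, p(10)=42, p(11)=56, p(12)=77, p(13)=101, p(14)=135, p(15)=176, p(16)=231, p(17)=297, p(18)=385, p(19)=490, p(20)=627, p(21)=792, p(22)=1002, p(23)=1255, p(24)=1575, p(25)=1958, p(26)=2436, p(27)=3010, p(28)=3718, p(29)=4565, p(30)=5604, p(31)=6842, p(32)=8349, p(33)=10143, p(34)=12310, p(35)=14883, p(36)=17977, p(37)=21637, p(38)=26015, p(39)=31185, p(40)=37338, p(41)=44583, p(42)=53174, p(43)=63261, p(44)=75175, p(45)=89134, p(46)=105558, p(47)=124754, p(48)=147273, p(49)=173525, p(50)=204226, p(51)=239943, p(52)=281589, p(53)=329931, p(54)=386155, p(55)=451276, p(56)=526823, p(57)=614154, p(58)=715220, p(59)=831820, p(60)=966467, p(61)=1121505, p(62)=1300156, p(63)=1505499, p(64)=1741630, p(65)=2012558, p(66)=2323520, p(67)=2679689, p(68)=3087735, p(69)=3554345, p(70)=4087968, p(71)=4697205, p(72)=5392783, p(73)=6185689, p(74)=7089500, p(75)=8118264, p(76)=9289091, p(77)=10619863, p(78)=12132164, p(79)=13848650, p(80)=15796476, p(81)=18004327, p(82)=20506255, p(83)=23338469, p(84)=26543660, p(85)=30167357, p(86)=34262962, p(87)=38887673, p(88)=44108109, p(89)=49995925, p(90)=56634173, p(91)=64112359, p(92)=72533807, p(93)=82010177, p(94)=92669720, p(95)=104651419, p(96)=118114304, p(97)=133230930, p(98)=150198136, p(99)=169229875, p(100)=190569292, p(101)=214481126, p(102)=241265379, p(103)=271248950, p(104)=304801365, p(105)=342325709, p(106)=384276336, p(107)=431149389, p(108)=483502844, p(109)=541946240, p(110)=607163746, p(111)=679903203, p(112)=761002156, p(113)=851376628, p(114)=952050665, p(115)=1064144451, p(116)=1188908248, p(117)=1327710076, p(118)=1482074143, p(119)=1653668665, p(120)=1844349560, p(121)=2056148051.
Final step: p(122) = p(121) + p(120) - p(117) - p(115) + p(110) + p(107) - p(100) - p(96) + p(87) + p(82) - p(71) - p(65) + p(52) + p(45) - p(30) - p(22) + p(5)
= 2056148051 + 1844349560 - 1327710076 - 1064144451 + 607163746 + 431149389 - 190569292 - 118114304 + 38887673 + 20506255 - 4697205 - 2012558 + 281589 + 89134 - 5604 - 1002 + 7
= 2291320912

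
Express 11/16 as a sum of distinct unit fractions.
1/2 + 1/6 + 1/48

Greedy algorithm:
11/16: ceiling(16/11) = 2, use 1/2
3/16: ceiling(16/3) = 6, use 1/6
1/48: ceiling(48/1) = 48, use 1/48
Result: 11/16 = 1/2 + 1/6 + 1/48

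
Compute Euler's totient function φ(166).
82

166 = 2 × 83
φ(n) = n × ∏(1 - 1/p) for each prime p dividing n
φ(166) = 166 × (1 - 1/2) × (1 - 1/83) = 82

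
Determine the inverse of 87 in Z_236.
19

gcd(87, 236) = 1, so the inverse exists.
Extended Euclidean algorithm on (236, 87):
236 = 2 × 87 + 62  ⟹  62 = (1)·236 + (-2)·87
87 = 1 × 62 + 25  ⟹  25 = (-1)·236 + (3)·87
62 = 2 × 25 + 12  ⟹  12 = (3)·236 + (-8)·87
25 = 2 × 12 + 1  ⟹  1 = (-7)·236 + (19)·87
So (19)·87 ≡ 1 (mod 236), i.e. 87^(-1) ≡ 19 (mod 236).
Check: 87 × 19 = 1653 ≡ 1 (mod 236)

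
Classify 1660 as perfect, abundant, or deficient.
abundant

Proper divisors of 1660: sum = 1 + 2 + 4 + 5 + 10 + 20 + 83 + 166 + 332 + 415 + 830 = 1868
Since 1868 > 1660, 1660 is abundant.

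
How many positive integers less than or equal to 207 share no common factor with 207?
132

207 = 3^2 × 23
φ(n) = n × ∏(1 - 1/p) for each prime p dividing n
φ(207) = 207 × (1 - 1/3) × (1 - 1/23) = 132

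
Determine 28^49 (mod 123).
34

Repeated squaring. Binary of 49 = 110001.
28^1 ≡ 28 (mod 123); 28^2 ≡ 46 (mod 123); 28^4 ≡ 25 (mod 123); 28^8 ≡ 10 (mod 123); 28^16 ≡ 100 (mod 123); 28^32 ≡ 37 (mod 123)
28^49 = 28^1 × 28^16 × 28^32 ≡ 34 (mod 123)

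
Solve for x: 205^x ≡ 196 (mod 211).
140

Baby-step giant-step with step n = ⌈√211⌉ = 15.
Baby steps 205^j mod 211 (j:value) for j=0..14: 0:1, 1:205, 2:36, 3:206, 4:30, 5:31, 6:25, 7:61, 8:56, 9:86, 10:117, 11:142, 12:203, 13:48, 14:134.
Giant-step multiplier: 205^(-15) ≡ 205^(210-15) = 205^195 ≡ 153 (mod 211).
Giant steps γ_i = 196·153^i mod 211: γ_0=196, γ_1=26, γ_2=180, γ_3=110, γ_4=161, γ_5=157, γ_6=178, γ_7=15, γ_8=185, γ_9=31 (in table at j=5).
x = i·n + j = 9·15 + 5 = 140.
Check: 205^140 ≡ 196 (mod 211).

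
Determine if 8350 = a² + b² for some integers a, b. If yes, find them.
Not possible

Factorization: 8350 = 2 × 5^2 × 167
By Fermat: n is sum of two squares iff every prime p ≡ 3 (mod 4) appears to even power.
Prime(s) ≡ 3 (mod 4) with odd exponent: [(167, 1)]
Therefore 8350 cannot be expressed as a² + b².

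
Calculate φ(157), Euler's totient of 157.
156

157 = 157
φ(n) = n × ∏(1 - 1/p) for each prime p dividing n
φ(157) = 157 × (1 - 1/157) = 156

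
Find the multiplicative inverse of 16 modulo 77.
53

gcd(16, 77) = 1, so the inverse exists.
Extended Euclidean algorithm on (77, 16):
77 = 4 × 16 + 13  ⟹  13 = (1)·77 + (-4)·16
16 = 1 × 13 + 3  ⟹  3 = (-1)·77 + (5)·16
13 = 4 × 3 + 1  ⟹  1 = (5)·77 + (-24)·16
So (-24)·16 ≡ 1 (mod 77), i.e. 16^(-1) ≡ -24 ≡ 53 (mod 77).
Check: 16 × 53 = 848 ≡ 1 (mod 77)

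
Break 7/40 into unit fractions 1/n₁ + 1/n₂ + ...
1/6 + 1/120

Greedy algorithm:
7/40: ceiling(40/7) = 6, use 1/6
1/120: ceiling(120/1) = 120, use 1/120
Result: 7/40 = 1/6 + 1/120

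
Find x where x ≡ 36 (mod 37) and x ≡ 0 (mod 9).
36

Using Chinese Remainder Theorem:
M = 37 × 9 = 333
M1 = 9, M2 = 37
y1 = 9^(-1) mod 37 = 33
y2 = 37^(-1) mod 9 = 1
x = (36×9×33 + 0×37×1) mod 333 = 36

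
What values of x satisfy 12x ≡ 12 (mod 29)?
x ≡ 1 (mod 29)

gcd(12, 29) = 1, which divides 12, so solutions exist.
Find 12^(-1) mod 29 by the extended Euclidean algorithm:
29 = 2 × 12 + 5  ⟹  5 = (1)·29 + (-2)·12
12 = 2 × 5 + 2  ⟹  2 = (-2)·29 + (5)·12
5 = 2 × 2 + 1  ⟹  1 = (5)·29 + (-12)·12
So (-12)·12 ≡ 1 (mod 29), i.e. 12^(-1) ≡ -12 ≡ 17 (mod 29).
x ≡ 17 × 12 = 204 ≡ 1 (mod 29).
Check: 12 × 1 = 12 ≡ 12 (mod 29).
Unique solution: x ≡ 1 (mod 29)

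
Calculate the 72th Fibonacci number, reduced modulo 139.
46

Matrix identity: Q^n = [[F_(n+1), F_n], [F_n, F_(n-1)]] with Q = [[1,1],[1,0]].
n = 72 = 1001000₂. Square-and-multiply, entries mod 139:
Q^1 = [[1,1],[1,0]]
Q^2 = (Q^1)² = [[2,1],[1,1]]
Q^4 = (Q^2)² = [[5,3],[3,2]]
Q^9 = (Q^4)²·Q = [[55,34],[34,21]]
Q^18 = (Q^9)² = [[11,82],[82,68]]
Q^36 = (Q^18)² = [[34,84],[84,89]]
Q^72 = (Q^36)² = [[11,46],[46,104]]
F_72 mod 139 = Q^72[0][1] = 46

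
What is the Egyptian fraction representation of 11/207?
1/19 + 1/1967 + 1/7736211

Greedy algorithm:
11/207: ceiling(207/11) = 19, use 1/19
2/3933: ceiling(3933/2) = 1967, use 1/1967
1/7736211: ceiling(7736211/1) = 7736211, use 1/7736211
Result: 11/207 = 1/19 + 1/1967 + 1/7736211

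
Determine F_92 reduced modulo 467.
234

Matrix identity: Q^n = [[F_(n+1), F_n], [F_n, F_(n-1)]] with Q = [[1,1],[1,0]].
n = 92 = 1011100₂. Square-and-multiply, entries mod 467:
Q^1 = [[1,1],[1,0]]
Q^2 = (Q^1)² = [[2,1],[1,1]]
Q^5 = (Q^2)²·Q = [[8,5],[5,3]]
Q^11 = (Q^5)²·Q = [[144,89],[89,55]]
Q^23 = (Q^11)²·Q = [[135,170],[170,432]]
Q^46 = (Q^23)² = [[425,188],[188,237]]
Q^92 = (Q^46)² = [[215,234],[234,448]]
F_92 mod 467 = Q^92[0][1] = 234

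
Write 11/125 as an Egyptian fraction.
1/12 + 1/215 + 1/64500

Greedy algorithm:
11/125: ceiling(125/11) = 12, use 1/12
7/1500: ceiling(1500/7) = 215, use 1/215
1/64500: ceiling(64500/1) = 64500, use 1/64500
Result: 11/125 = 1/12 + 1/215 + 1/64500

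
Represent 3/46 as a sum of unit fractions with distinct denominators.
1/16 + 1/368

Greedy algorithm:
3/46: ceiling(46/3) = 16, use 1/16
1/368: ceiling(368/1) = 368, use 1/368
Result: 3/46 = 1/16 + 1/368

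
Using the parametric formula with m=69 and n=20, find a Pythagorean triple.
(4361, 2760, 5161)

Euclid's formula: a = m² - n², b = 2mn, c = m² + n²
m = 69, n = 20
a = 69² - 20² = 4761 - 400 = 4361
b = 2 × 69 × 20 = 2760
c = 69² + 20² = 4761 + 400 = 5161
Verification: 4361² + 2760² = 19018321 + 7617600 = 26635921 = 5161² ✓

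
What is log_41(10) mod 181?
119

Baby-step giant-step with step n = ⌈√181⌉ = 14.
Baby steps 41^j mod 181 (j:value) for j=0..13: 0:1, 1:41, 2:52, 3:141, 4:170, 5:92, 6:152, 7:78, 8:121, 9:74, 10:138, 11:47, 12:117, 13:91.
Giant-step multiplier: 41^(-14) ≡ 41^(180-14) = 41^166 ≡ 106 (mod 181).
Giant steps γ_i = 10·106^i mod 181: γ_0=10, γ_1=155, γ_2=140, γ_3=179, γ_4=150, γ_5=153, γ_6=109, γ_7=151, γ_8=78 (in table at j=7).
x = i·n + j = 8·14 + 7 = 119.
Check: 41^119 ≡ 10 (mod 181).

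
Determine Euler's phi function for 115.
88

115 = 5 × 23
φ(n) = n × ∏(1 - 1/p) for each prime p dividing n
φ(115) = 115 × (1 - 1/5) × (1 - 1/23) = 88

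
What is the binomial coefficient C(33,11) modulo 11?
3

Using Lucas' theorem:
Write n=33 and k=11 in base 11:
n in base 11: [3, 0]
k in base 11: [1, 0]
C(33,11) mod 11 = ∏ C(n_i, k_i) mod 11
Digit binomials (mod 11): C(3,1) = 3; C(0,0) = 1
Product: 3 × 1 = 3 ≡ 3 (mod 11)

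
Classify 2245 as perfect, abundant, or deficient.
deficient

Proper divisors of 2245: sum = 1 + 5 + 449 = 455
Since 455 < 2245, 2245 is deficient.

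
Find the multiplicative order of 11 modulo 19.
3

19 is prime, so ord(11) divides φ(19) = 18.
Divisors of 18: 1, 2, 3, 6, 9, 18.
Repeated squaring: 11^1 ≡ 11, 11^2 ≡ 7, 11^4 ≡ 11, 11^8 ≡ 7, 11^16 ≡ 11 (mod 19).
Test 11^d mod 19 for each divisor d in increasing order:
11^1 ≡ 11
11^2 ≡ 7
11^3 = 11^2·11^1 ≡ 1  ← first divisor giving 1
The order is 3.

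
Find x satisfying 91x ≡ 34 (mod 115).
x ≡ 104 (mod 115)

gcd(91, 115) = 1, which divides 34, so solutions exist.
Find 91^(-1) mod 115 by the extended Euclidean algorithm:
115 = 1 × 91 + 24  ⟹  24 = (1)·115 + (-1)·91
91 = 3 × 24 + 19  ⟹  19 = (-3)·115 + (4)·91
24 = 1 × 19 + 5  ⟹  5 = (4)·115 + (-5)·91
19 = 3 × 5 + 4  ⟹  4 = (-15)·115 + (19)·91
5 = 1 × 4 + 1  ⟹  1 = (19)·115 + (-24)·91
So (-24)·91 ≡ 1 (mod 115), i.e. 91^(-1) ≡ -24 ≡ 91 (mod 115).
x ≡ 91 × 34 = 3094 ≡ 104 (mod 115).
Check: 91 × 104 = 9464 ≡ 34 (mod 115).
Unique solution: x ≡ 104 (mod 115)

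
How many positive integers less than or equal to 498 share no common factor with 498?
164

498 = 2 × 3 × 83
φ(n) = n × ∏(1 - 1/p) for each prime p dividing n
φ(498) = 498 × (1 - 1/2) × (1 - 1/3) × (1 - 1/83) = 164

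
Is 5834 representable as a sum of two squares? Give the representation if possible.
53² + 55² (a=53, b=55)

Factorization: 5834 = 2 × 2917
By Fermat: n is sum of two squares iff every prime p ≡ 3 (mod 4) appears to even power.
All primes ≡ 3 (mod 4) appear to even power.
Search a = 0, 1, 2, … for 5834 - a² a perfect square: first hit at a = 53: 5834 - 2809 = 3025 = 55².
5834 = 53² + 55² = 2809 + 3025 ✓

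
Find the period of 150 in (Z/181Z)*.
20

181 is prime, so ord(150) divides φ(181) = 180.
Divisors of 180: 1, 2, 3, 4, 5, 6, 9, 10, 12, 15, 18, 20, 30, 36, 45, 60, 90, 180.
Repeated squaring: 150^1 ≡ 150, 150^2 ≡ 56, 150^4 ≡ 59, 150^8 ≡ 42, 150^16 ≡ 135, 150^32 ≡ 125, 150^64 ≡ 59, 150^128 ≡ 42 (mod 181).
Test 150^d mod 181 for each divisor d in increasing order:
150^1 ≡ 150
150^2 ≡ 56
150^3 = 150^2·150^1 ≡ 74
150^4 ≡ 59
150^5 = 150^4·150^1 ≡ 162
150^6 = 150^4·150^2 ≡ 46
150^9 = 150^8·150^1 ≡ 146
150^10 = 150^8·150^2 ≡ 180
150^12 = 150^8·150^4 ≡ 125
150^15 = 150^8·150^4·150^2·150^1 ≡ 19
150^18 = 150^16·150^2 ≡ 139
150^20 = 150^16·150^4 ≡ 1  ← first divisor giving 1
The order is 20.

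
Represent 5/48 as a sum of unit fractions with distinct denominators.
1/10 + 1/240

Greedy algorithm:
5/48: ceiling(48/5) = 10, use 1/10
1/240: ceiling(240/1) = 240, use 1/240
Result: 5/48 = 1/10 + 1/240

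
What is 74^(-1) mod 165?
29

gcd(74, 165) = 1, so the inverse exists.
Extended Euclidean algorithm on (165, 74):
165 = 2 × 74 + 17  ⟹  17 = (1)·165 + (-2)·74
74 = 4 × 17 + 6  ⟹  6 = (-4)·165 + (9)·74
17 = 2 × 6 + 5  ⟹  5 = (9)·165 + (-20)·74
6 = 1 × 5 + 1  ⟹  1 = (-13)·165 + (29)·74
So (29)·74 ≡ 1 (mod 165), i.e. 74^(-1) ≡ 29 (mod 165).
Check: 74 × 29 = 2146 ≡ 1 (mod 165)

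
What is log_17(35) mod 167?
115

Baby-step giant-step with step n = ⌈√167⌉ = 13.
Baby steps 17^j mod 167 (j:value) for j=0..12: 0:1, 1:17, 2:122, 3:70, 4:21, 5:23, 6:57, 7:134, 8:107, 9:149, 10:28, 11:142, 12:76.
Giant-step multiplier: 17^(-13) ≡ 17^(166-13) = 17^153 ≡ 148 (mod 167).
Giant steps γ_i = 35·148^i mod 167: γ_0=35, γ_1=3, γ_2=110, γ_3=81, γ_4=131, γ_5=16, γ_6=30, γ_7=98, γ_8=142 (in table at j=11).
x = i·n + j = 8·13 + 11 = 115.
Check: 17^115 ≡ 35 (mod 167).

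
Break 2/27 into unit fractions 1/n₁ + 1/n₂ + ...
1/14 + 1/378

Greedy algorithm:
2/27: ceiling(27/2) = 14, use 1/14
1/378: ceiling(378/1) = 378, use 1/378
Result: 2/27 = 1/14 + 1/378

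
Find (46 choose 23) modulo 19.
7

Using Lucas' theorem:
Write n=46 and k=23 in base 19:
n in base 19: [2, 8]
k in base 19: [1, 4]
C(46,23) mod 19 = ∏ C(n_i, k_i) mod 19
Digit binomials (mod 19): C(2,1) = 2; C(8,4) = 70 ≡ 13
Product: 2 × 13 = 26 ≡ 7 (mod 19)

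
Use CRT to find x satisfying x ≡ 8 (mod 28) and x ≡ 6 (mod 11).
204

Using Chinese Remainder Theorem:
M = 28 × 11 = 308
M1 = 11, M2 = 28
y1 = 11^(-1) mod 28 = 23
y2 = 28^(-1) mod 11 = 2
x = (8×11×23 + 6×28×2) mod 308 = 204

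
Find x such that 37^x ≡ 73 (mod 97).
52

Baby-step giant-step with step n = ⌈√97⌉ = 10.
Baby steps 37^j mod 97 (j:value) for j=0..9: 0:1, 1:37, 2:11, 3:19, 4:24, 5:15, 6:70, 7:68, 8:91, 9:69.
Giant-step multiplier: 37^(-10) ≡ 37^(96-10) = 37^86 ≡ 72 (mod 97).
Giant steps γ_i = 73·72^i mod 97: γ_0=73, γ_1=18, γ_2=35, γ_3=95, γ_4=50, γ_5=11 (in table at j=2).
x = i·n + j = 5·10 + 2 = 52.
Check: 37^52 ≡ 73 (mod 97).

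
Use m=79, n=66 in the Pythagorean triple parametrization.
(1885, 10428, 10597)

Euclid's formula: a = m² - n², b = 2mn, c = m² + n²
m = 79, n = 66
a = 79² - 66² = 6241 - 4356 = 1885
b = 2 × 79 × 66 = 10428
c = 79² + 66² = 6241 + 4356 = 10597
Verification: 1885² + 10428² = 3553225 + 108743184 = 112296409 = 10597² ✓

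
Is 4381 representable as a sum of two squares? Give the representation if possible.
5² + 66² (a=5, b=66)

Factorization: 4381 = 13 × 337
By Fermat: n is sum of two squares iff every prime p ≡ 3 (mod 4) appears to even power.
All primes ≡ 3 (mod 4) appear to even power.
Search a = 0, 1, 2, … for 4381 - a² a perfect square: first hit at a = 5: 4381 - 25 = 4356 = 66².
4381 = 5² + 66² = 25 + 4356 ✓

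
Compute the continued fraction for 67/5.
[13; 2, 2]

Euclidean algorithm steps:
67 = 13 × 5 + 2
5 = 2 × 2 + 1
2 = 2 × 1 + 0
Continued fraction: [13; 2, 2]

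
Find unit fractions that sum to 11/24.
1/3 + 1/8

Greedy algorithm:
11/24: ceiling(24/11) = 3, use 1/3
1/8: ceiling(8/1) = 8, use 1/8
Result: 11/24 = 1/3 + 1/8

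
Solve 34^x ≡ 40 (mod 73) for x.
53

Baby-step giant-step with step n = ⌈√73⌉ = 9.
Baby steps 34^j mod 73 (j:value) for j=0..8: 0:1, 1:34, 2:61, 3:30, 4:71, 5:5, 6:24, 7:13, 8:4.
Giant-step multiplier: 34^(-9) ≡ 34^(72-9) = 34^63 ≡ 51 (mod 73).
Giant steps γ_i = 40·51^i mod 73: γ_0=40, γ_1=69, γ_2=15, γ_3=35, γ_4=33, γ_5=4 (in table at j=8).
x = i·n + j = 5·9 + 8 = 53.
Check: 34^53 ≡ 40 (mod 73).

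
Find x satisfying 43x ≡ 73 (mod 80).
x ≡ 11 (mod 80)

gcd(43, 80) = 1, which divides 73, so solutions exist.
Find 43^(-1) mod 80 by the extended Euclidean algorithm:
80 = 1 × 43 + 37  ⟹  37 = (1)·80 + (-1)·43
43 = 1 × 37 + 6  ⟹  6 = (-1)·80 + (2)·43
37 = 6 × 6 + 1  ⟹  1 = (7)·80 + (-13)·43
So (-13)·43 ≡ 1 (mod 80), i.e. 43^(-1) ≡ -13 ≡ 67 (mod 80).
x ≡ 67 × 73 = 4891 ≡ 11 (mod 80).
Check: 43 × 11 = 473 ≡ 73 (mod 80).
Unique solution: x ≡ 11 (mod 80)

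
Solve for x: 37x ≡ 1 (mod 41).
10

gcd(37, 41) = 1, so the inverse exists.
Extended Euclidean algorithm on (41, 37):
41 = 1 × 37 + 4  ⟹  4 = (1)·41 + (-1)·37
37 = 9 × 4 + 1  ⟹  1 = (-9)·41 + (10)·37
So (10)·37 ≡ 1 (mod 41), i.e. 37^(-1) ≡ 10 (mod 41).
Check: 37 × 10 = 370 ≡ 1 (mod 41)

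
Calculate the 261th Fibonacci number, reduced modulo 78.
8

Matrix identity: Q^n = [[F_(n+1), F_n], [F_n, F_(n-1)]] with Q = [[1,1],[1,0]].
n = 261 = 100000101₂. Square-and-multiply, entries mod 78:
Q^1 = [[1,1],[1,0]]
Q^2 = (Q^1)² = [[2,1],[1,1]]
Q^4 = (Q^2)² = [[5,3],[3,2]]
Q^8 = (Q^4)² = [[34,21],[21,13]]
Q^16 = (Q^8)² = [[37,51],[51,64]]
Q^32 = (Q^16)² = [[70,3],[3,67]]
Q^65 = (Q^32)²·Q = [[16,73],[73,21]]
Q^130 = (Q^65)² = [[47,49],[49,76]]
Q^261 = (Q^130)²·Q = [[29,8],[8,21]]
F_261 mod 78 = Q^261[0][1] = 8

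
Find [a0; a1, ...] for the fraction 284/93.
[3; 18, 1, 1, 2]

Euclidean algorithm steps:
284 = 3 × 93 + 5
93 = 18 × 5 + 3
5 = 1 × 3 + 2
3 = 1 × 2 + 1
2 = 2 × 1 + 0
Continued fraction: [3; 18, 1, 1, 2]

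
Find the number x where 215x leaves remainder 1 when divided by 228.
35

gcd(215, 228) = 1, so the inverse exists.
Extended Euclidean algorithm on (228, 215):
228 = 1 × 215 + 13  ⟹  13 = (1)·228 + (-1)·215
215 = 16 × 13 + 7  ⟹  7 = (-16)·228 + (17)·215
13 = 1 × 7 + 6  ⟹  6 = (17)·228 + (-18)·215
7 = 1 × 6 + 1  ⟹  1 = (-33)·228 + (35)·215
So (35)·215 ≡ 1 (mod 228), i.e. 215^(-1) ≡ 35 (mod 228).
Check: 215 × 35 = 7525 ≡ 1 (mod 228)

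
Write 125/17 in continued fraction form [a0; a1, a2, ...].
[7; 2, 1, 5]

Euclidean algorithm steps:
125 = 7 × 17 + 6
17 = 2 × 6 + 5
6 = 1 × 5 + 1
5 = 5 × 1 + 0
Continued fraction: [7; 2, 1, 5]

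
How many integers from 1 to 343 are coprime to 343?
294

343 = 7^3
φ(n) = n × ∏(1 - 1/p) for each prime p dividing n
φ(343) = 343 × (1 - 1/7) = 294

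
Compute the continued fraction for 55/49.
[1; 8, 6]

Euclidean algorithm steps:
55 = 1 × 49 + 6
49 = 8 × 6 + 1
6 = 6 × 1 + 0
Continued fraction: [1; 8, 6]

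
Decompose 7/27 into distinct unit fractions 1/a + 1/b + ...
1/4 + 1/108

Greedy algorithm:
7/27: ceiling(27/7) = 4, use 1/4
1/108: ceiling(108/1) = 108, use 1/108
Result: 7/27 = 1/4 + 1/108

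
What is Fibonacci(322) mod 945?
1

Matrix identity: Q^n = [[F_(n+1), F_n], [F_n, F_(n-1)]] with Q = [[1,1],[1,0]].
n = 322 = 101000010₂. Square-and-multiply, entries mod 945:
Q^1 = [[1,1],[1,0]]
Q^2 = (Q^1)² = [[2,1],[1,1]]
Q^5 = (Q^2)²·Q = [[8,5],[5,3]]
Q^10 = (Q^5)² = [[89,55],[55,34]]
Q^20 = (Q^10)² = [[551,150],[150,401]]
Q^40 = (Q^20)² = [[76,105],[105,916]]
Q^80 = (Q^40)² = [[736,210],[210,526]]
Q^161 = (Q^80)²·Q = [[316,841],[841,420]]
Q^322 = (Q^161)² = [[107,1],[1,106]]
F_322 mod 945 = Q^322[0][1] = 1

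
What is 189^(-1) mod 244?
173

gcd(189, 244) = 1, so the inverse exists.
Extended Euclidean algorithm on (244, 189):
244 = 1 × 189 + 55  ⟹  55 = (1)·244 + (-1)·189
189 = 3 × 55 + 24  ⟹  24 = (-3)·244 + (4)·189
55 = 2 × 24 + 7  ⟹  7 = (7)·244 + (-9)·189
24 = 3 × 7 + 3  ⟹  3 = (-24)·244 + (31)·189
7 = 2 × 3 + 1  ⟹  1 = (55)·244 + (-71)·189
So (-71)·189 ≡ 1 (mod 244), i.e. 189^(-1) ≡ -71 ≡ 173 (mod 244).
Check: 189 × 173 = 32697 ≡ 1 (mod 244)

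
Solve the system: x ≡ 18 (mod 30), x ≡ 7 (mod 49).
1428

Using Chinese Remainder Theorem:
M = 30 × 49 = 1470
M1 = 49, M2 = 30
y1 = 49^(-1) mod 30 = 19
y2 = 30^(-1) mod 49 = 18
x = (18×49×19 + 7×30×18) mod 1470 = 1428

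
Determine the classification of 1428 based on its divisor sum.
abundant

Proper divisors of 1428: sum = 1 + 2 + 3 + 4 + 6 + 7 + 12 + 14 + ... + 238 + 357 + 476 + 714 (23 divisors) = 2604
Since 2604 > 1428, 1428 is abundant.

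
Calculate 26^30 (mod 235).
131

Repeated squaring. Binary of 30 = 11110.
26^1 ≡ 26 (mod 235); 26^2 ≡ 206 (mod 235); 26^4 ≡ 136 (mod 235); 26^8 ≡ 166 (mod 235); 26^16 ≡ 61 (mod 235)
26^30 = 26^2 × 26^4 × 26^8 × 26^16 ≡ 131 (mod 235)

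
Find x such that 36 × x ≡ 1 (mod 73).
71

gcd(36, 73) = 1, so the inverse exists.
Extended Euclidean algorithm on (73, 36):
73 = 2 × 36 + 1  ⟹  1 = (1)·73 + (-2)·36
So (-2)·36 ≡ 1 (mod 73), i.e. 36^(-1) ≡ -2 ≡ 71 (mod 73).
Check: 36 × 71 = 2556 ≡ 1 (mod 73)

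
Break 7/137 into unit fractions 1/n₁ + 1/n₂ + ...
1/20 + 1/914 + 1/1252180

Greedy algorithm:
7/137: ceiling(137/7) = 20, use 1/20
3/2740: ceiling(2740/3) = 914, use 1/914
1/1252180: ceiling(1252180/1) = 1252180, use 1/1252180
Result: 7/137 = 1/20 + 1/914 + 1/1252180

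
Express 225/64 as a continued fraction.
[3; 1, 1, 15, 2]

Euclidean algorithm steps:
225 = 3 × 64 + 33
64 = 1 × 33 + 31
33 = 1 × 31 + 2
31 = 15 × 2 + 1
2 = 2 × 1 + 0
Continued fraction: [3; 1, 1, 15, 2]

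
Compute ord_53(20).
52

53 is prime, so ord(20) divides φ(53) = 52.
Divisors of 52: 1, 2, 4, 13, 26, 52.
Repeated squaring: 20^1 ≡ 20, 20^2 ≡ 29, 20^4 ≡ 46, 20^8 ≡ 49, 20^16 ≡ 16, 20^32 ≡ 44 (mod 53).
Test 20^d mod 53 for each divisor d in increasing order:
20^1 ≡ 20
20^2 ≡ 29
20^4 ≡ 46
20^13 = 20^8·20^4·20^1 ≡ 30
20^26 = 20^16·20^8·20^2 ≡ 52
20^52 = 20^32·20^16·20^4 ≡ 1  ← first divisor giving 1
The order is 52.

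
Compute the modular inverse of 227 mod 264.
107

gcd(227, 264) = 1, so the inverse exists.
Extended Euclidean algorithm on (264, 227):
264 = 1 × 227 + 37  ⟹  37 = (1)·264 + (-1)·227
227 = 6 × 37 + 5  ⟹  5 = (-6)·264 + (7)·227
37 = 7 × 5 + 2  ⟹  2 = (43)·264 + (-50)·227
5 = 2 × 2 + 1  ⟹  1 = (-92)·264 + (107)·227
So (107)·227 ≡ 1 (mod 264), i.e. 227^(-1) ≡ 107 (mod 264).
Check: 227 × 107 = 24289 ≡ 1 (mod 264)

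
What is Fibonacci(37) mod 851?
480

Matrix identity: Q^n = [[F_(n+1), F_n], [F_n, F_(n-1)]] with Q = [[1,1],[1,0]].
n = 37 = 100101₂. Square-and-multiply, entries mod 851:
Q^1 = [[1,1],[1,0]]
Q^2 = (Q^1)² = [[2,1],[1,1]]
Q^4 = (Q^2)² = [[5,3],[3,2]]
Q^9 = (Q^4)²·Q = [[55,34],[34,21]]
Q^18 = (Q^9)² = [[777,31],[31,746]]
Q^37 = (Q^18)²·Q = [[37,480],[480,408]]
F_37 mod 851 = Q^37[0][1] = 480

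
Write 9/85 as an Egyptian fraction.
1/10 + 1/170

Greedy algorithm:
9/85: ceiling(85/9) = 10, use 1/10
1/170: ceiling(170/1) = 170, use 1/170
Result: 9/85 = 1/10 + 1/170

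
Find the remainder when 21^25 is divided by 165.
21

Repeated squaring. Binary of 25 = 11001.
21^1 ≡ 21 (mod 165); 21^2 ≡ 111 (mod 165); 21^4 ≡ 111 (mod 165); 21^8 ≡ 111 (mod 165); 21^16 ≡ 111 (mod 165)
21^25 = 21^1 × 21^8 × 21^16 ≡ 21 (mod 165)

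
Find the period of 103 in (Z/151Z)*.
75

151 is prime, so ord(103) divides φ(151) = 150.
Divisors of 150: 1, 2, 3, 5, 6, 10, 15, 25, 30, 50, 75, 150.
Repeated squaring: 103^1 ≡ 103, 103^2 ≡ 39, 103^4 ≡ 11, 103^8 ≡ 121, 103^16 ≡ 145, 103^32 ≡ 36, 103^64 ≡ 88, 103^128 ≡ 43 (mod 151).
Test 103^d mod 151 for each divisor d in increasing order:
103^1 ≡ 103
103^2 ≡ 39
103^3 = 103^2·103^1 ≡ 91
103^5 = 103^4·103^1 ≡ 76
103^6 = 103^4·103^2 ≡ 127
103^10 = 103^8·103^2 ≡ 38
103^15 = 103^8·103^4·103^2·103^1 ≡ 19
103^25 = 103^16·103^8·103^1 ≡ 118
103^30 = 103^16·103^8·103^4·103^2 ≡ 59
103^50 = 103^32·103^16·103^2 ≡ 32
103^75 = 103^64·103^8·103^2·103^1 ≡ 1  ← first divisor giving 1
The order is 75.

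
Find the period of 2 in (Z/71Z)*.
35

71 is prime, so ord(2) divides φ(71) = 70.
Divisors of 70: 1, 2, 5, 7, 10, 14, 35, 70.
Repeated squaring: 2^1 ≡ 2, 2^2 ≡ 4, 2^4 ≡ 16, 2^8 ≡ 43, 2^16 ≡ 3, 2^32 ≡ 9, 2^64 ≡ 10 (mod 71).
Test 2^d mod 71 for each divisor d in increasing order:
2^1 ≡ 2
2^2 ≡ 4
2^5 = 2^4·2^1 ≡ 32
2^7 = 2^4·2^2·2^1 ≡ 57
2^10 = 2^8·2^2 ≡ 30
2^14 = 2^8·2^4·2^2 ≡ 54
2^35 = 2^32·2^2·2^1 ≡ 1  ← first divisor giving 1
The order is 35.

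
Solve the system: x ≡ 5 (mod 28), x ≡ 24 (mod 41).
229

Using Chinese Remainder Theorem:
M = 28 × 41 = 1148
M1 = 41, M2 = 28
y1 = 41^(-1) mod 28 = 13
y2 = 28^(-1) mod 41 = 22
x = (5×41×13 + 24×28×22) mod 1148 = 229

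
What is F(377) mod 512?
269

Matrix identity: Q^n = [[F_(n+1), F_n], [F_n, F_(n-1)]] with Q = [[1,1],[1,0]].
n = 377 = 101111001₂. Square-and-multiply, entries mod 512:
Q^1 = [[1,1],[1,0]]
Q^2 = (Q^1)² = [[2,1],[1,1]]
Q^5 = (Q^2)²·Q = [[8,5],[5,3]]
Q^11 = (Q^5)²·Q = [[144,89],[89,55]]
Q^23 = (Q^11)²·Q = [[288,497],[497,303]]
Q^47 = (Q^23)²·Q = [[64,225],[225,351]]
Q^94 = (Q^47)² = [[449,191],[191,258]]
Q^188 = (Q^94)² = [[2,381],[381,133]]
Q^377 = (Q^188)²·Q = [[504,269],[269,235]]
F_377 mod 512 = Q^377[0][1] = 269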